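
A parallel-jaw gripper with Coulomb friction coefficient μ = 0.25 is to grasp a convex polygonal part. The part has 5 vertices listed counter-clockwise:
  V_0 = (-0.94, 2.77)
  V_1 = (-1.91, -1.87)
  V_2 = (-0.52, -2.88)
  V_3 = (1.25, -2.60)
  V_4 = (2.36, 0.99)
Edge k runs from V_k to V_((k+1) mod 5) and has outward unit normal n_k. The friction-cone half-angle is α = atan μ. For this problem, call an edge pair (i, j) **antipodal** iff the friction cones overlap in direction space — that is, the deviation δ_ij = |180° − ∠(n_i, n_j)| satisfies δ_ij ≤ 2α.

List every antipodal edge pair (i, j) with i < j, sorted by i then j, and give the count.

count = 2; pairs: (0,3), (1,4)

α = atan 0.25 = 14.04°;  2α = 28.07°
n_0 = (-0.9788, +0.2046)
n_1 = (-0.5878, -0.8090)
n_2 = (+0.1562, -0.9877)
n_3 = (+0.9554, -0.2954)
n_4 = (+0.4747, +0.8801)
  (0,1): δ = 114.20°  ·
  (0,2): δ = 69.20°  ·
  (0,3): δ = 5.37°  ✓
  (0,4): δ = 73.47°  ·
  (1,2): δ = 135.01°  ·
  (1,3): δ = 71.18°  ·
  (1,4): δ = 7.66°  ✓
  (2,3): δ = 116.17°  ·
  (2,4): δ = 37.33°  ·
  (3,4): δ = 101.16°  ·
antipodal pairs: 2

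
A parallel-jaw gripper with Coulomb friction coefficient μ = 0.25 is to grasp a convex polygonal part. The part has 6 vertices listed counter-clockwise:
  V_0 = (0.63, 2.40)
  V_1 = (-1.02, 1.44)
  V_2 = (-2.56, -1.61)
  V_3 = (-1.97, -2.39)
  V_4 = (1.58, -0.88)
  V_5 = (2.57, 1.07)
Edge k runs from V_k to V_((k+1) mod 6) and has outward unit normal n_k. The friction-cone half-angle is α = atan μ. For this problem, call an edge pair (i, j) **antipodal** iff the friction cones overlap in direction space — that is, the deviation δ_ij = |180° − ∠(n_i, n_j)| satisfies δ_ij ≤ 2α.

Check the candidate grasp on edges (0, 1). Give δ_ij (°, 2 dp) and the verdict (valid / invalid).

δ = 146.98°, invalid

α = atan 0.25 = 14.04°;  2α = 28.07°
edge 0: e_0 = (-1.65, -0.96);  n_0 = (-0.5029, +0.8643)
edge 1: e_1 = (-1.54, -3.05);  n_1 = (-0.8927, +0.4507)
∠(n_0, n_1) = 33.02°
δ = |180° − 33.02°| = 146.98°
146.98° > 2α = 28.07°  →  invalid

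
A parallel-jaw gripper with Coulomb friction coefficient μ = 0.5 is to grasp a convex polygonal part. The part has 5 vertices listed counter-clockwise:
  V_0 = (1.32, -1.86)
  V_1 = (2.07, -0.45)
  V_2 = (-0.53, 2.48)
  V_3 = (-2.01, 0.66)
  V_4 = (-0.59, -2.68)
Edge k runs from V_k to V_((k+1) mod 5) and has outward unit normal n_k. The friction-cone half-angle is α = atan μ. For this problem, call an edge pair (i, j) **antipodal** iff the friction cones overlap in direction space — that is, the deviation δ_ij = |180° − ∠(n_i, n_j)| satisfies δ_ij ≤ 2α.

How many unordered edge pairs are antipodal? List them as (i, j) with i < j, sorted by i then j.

count = 4; pairs: (0,2), (0,3), (1,3), (2,4)

α = atan 0.5 = 26.57°;  2α = 53.13°
n_0 = (+0.8829, -0.4696)
n_1 = (+0.7480, +0.6637)
n_2 = (-0.7759, +0.6309)
n_3 = (-0.9203, -0.3913)
n_4 = (+0.3945, -0.9189)
  (0,1): δ = 110.41°  ·
  (0,2): δ = 11.11°  ✓
  (0,3): δ = 51.04°  ✓
  (0,4): δ = 141.24°  ·
  (1,2): δ = 80.70°  ·
  (1,3): δ = 18.55°  ✓
  (1,4): δ = 71.65°  ·
  (2,3): δ = 117.85°  ·
  (2,4): δ = 27.65°  ✓
  (3,4): δ = 89.80°  ·
antipodal pairs: 4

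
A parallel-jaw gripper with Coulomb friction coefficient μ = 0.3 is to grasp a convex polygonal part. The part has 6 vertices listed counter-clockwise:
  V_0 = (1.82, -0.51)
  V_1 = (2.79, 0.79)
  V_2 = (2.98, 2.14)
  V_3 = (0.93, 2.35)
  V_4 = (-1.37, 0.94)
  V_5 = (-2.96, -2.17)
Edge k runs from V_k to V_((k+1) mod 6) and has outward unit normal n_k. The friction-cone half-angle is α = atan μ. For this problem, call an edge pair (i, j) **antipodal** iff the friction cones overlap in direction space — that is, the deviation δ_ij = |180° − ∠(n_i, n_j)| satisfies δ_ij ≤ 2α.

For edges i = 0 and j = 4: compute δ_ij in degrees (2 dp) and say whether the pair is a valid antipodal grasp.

α = atan 0.3 = 16.70°;  2α = 33.40°
edge 0: e_0 = (+0.97, +1.30);  n_0 = (+0.8015, -0.5980)
edge 4: e_4 = (-1.59, -3.11);  n_4 = (-0.8904, +0.4552)
∠(n_0, n_4) = 170.35°
δ = |180° − 170.35°| = 9.65°
9.65° ≤ 2α = 33.40°  →  valid

δ = 9.65°, valid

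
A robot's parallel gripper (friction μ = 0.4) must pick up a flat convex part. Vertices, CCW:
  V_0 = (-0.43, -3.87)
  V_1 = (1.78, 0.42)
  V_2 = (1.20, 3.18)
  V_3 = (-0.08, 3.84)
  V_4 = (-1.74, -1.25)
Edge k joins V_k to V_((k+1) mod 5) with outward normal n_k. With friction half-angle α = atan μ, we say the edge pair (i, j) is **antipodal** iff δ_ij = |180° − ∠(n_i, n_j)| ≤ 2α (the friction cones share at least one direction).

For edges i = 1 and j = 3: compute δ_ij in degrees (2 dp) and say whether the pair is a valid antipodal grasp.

δ = 29.93°, valid

α = atan 0.4 = 21.80°;  2α = 43.60°
edge 1: e_1 = (-0.58, +2.76);  n_1 = (+0.9786, +0.2057)
edge 3: e_3 = (-1.66, -5.09);  n_3 = (-0.9507, +0.3101)
∠(n_1, n_3) = 150.07°
δ = |180° − 150.07°| = 29.93°
29.93° ≤ 2α = 43.60°  →  valid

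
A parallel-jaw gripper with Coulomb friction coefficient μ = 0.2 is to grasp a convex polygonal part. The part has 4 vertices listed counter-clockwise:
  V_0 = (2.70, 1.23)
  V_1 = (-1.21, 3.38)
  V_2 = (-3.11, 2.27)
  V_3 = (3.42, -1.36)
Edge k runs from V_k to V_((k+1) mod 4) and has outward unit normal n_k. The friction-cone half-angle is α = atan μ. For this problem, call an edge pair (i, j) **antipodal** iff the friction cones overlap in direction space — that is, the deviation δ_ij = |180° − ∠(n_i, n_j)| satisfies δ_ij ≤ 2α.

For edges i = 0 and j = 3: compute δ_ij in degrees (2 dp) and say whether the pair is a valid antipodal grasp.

α = atan 0.2 = 11.31°;  2α = 22.62°
edge 0: e_0 = (-3.91, +2.15);  n_0 = (+0.4818, +0.8763)
edge 3: e_3 = (-0.72, +2.59);  n_3 = (+0.9635, +0.2678)
∠(n_0, n_3) = 45.66°
δ = |180° − 45.66°| = 134.34°
134.34° > 2α = 22.62°  →  invalid

δ = 134.34°, invalid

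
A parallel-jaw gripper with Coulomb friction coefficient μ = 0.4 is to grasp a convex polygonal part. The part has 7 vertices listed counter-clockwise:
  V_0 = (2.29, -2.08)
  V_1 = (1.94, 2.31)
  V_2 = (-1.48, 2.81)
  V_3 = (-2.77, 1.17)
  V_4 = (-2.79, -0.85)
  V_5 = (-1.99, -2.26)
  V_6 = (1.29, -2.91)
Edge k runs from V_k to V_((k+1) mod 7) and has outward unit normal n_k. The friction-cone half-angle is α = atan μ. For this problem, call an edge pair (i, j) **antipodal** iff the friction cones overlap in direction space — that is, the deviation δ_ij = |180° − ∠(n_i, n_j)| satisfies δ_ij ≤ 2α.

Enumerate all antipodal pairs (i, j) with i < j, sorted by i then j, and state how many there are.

count = 5; pairs: (0,2), (0,3), (0,4), (1,5), (2,6)

α = atan 0.4 = 21.80°;  2α = 43.60°
n_0 = (+0.9968, +0.0795)
n_1 = (+0.1447, +0.9895)
n_2 = (-0.7860, +0.6182)
n_3 = (-1.0000, +0.0099)
n_4 = (-0.8698, -0.4935)
n_5 = (-0.1944, -0.9809)
n_6 = (+0.6387, -0.7695)
  (0,1): δ = 102.88°  ·
  (0,2): δ = 42.75°  ✓
  (0,3): δ = 5.13°  ✓
  (0,4): δ = 25.01°  ✓
  (0,5): δ = 74.23°  ·
  (0,6): δ = 125.13°  ·
  (1,2): δ = 119.87°  ·
  (1,3): δ = 82.25°  ·
  (1,4): δ = 52.11°  ·
  (1,5): δ = 2.89°  ✓
  (1,6): δ = 48.01°  ·
  (2,3): δ = 142.38°  ·
  (2,4): δ = 112.24°  ·
  (2,5): δ = 63.02°  ·
  (2,6): δ = 12.12°  ✓
  (3,4): δ = 149.86°  ·
  (3,5): δ = 100.64°  ·
  (3,6): δ = 49.74°  ·
  (4,5): δ = 130.78°  ·
  (4,6): δ = 79.88°  ·
  (5,6): δ = 129.10°  ·
antipodal pairs: 5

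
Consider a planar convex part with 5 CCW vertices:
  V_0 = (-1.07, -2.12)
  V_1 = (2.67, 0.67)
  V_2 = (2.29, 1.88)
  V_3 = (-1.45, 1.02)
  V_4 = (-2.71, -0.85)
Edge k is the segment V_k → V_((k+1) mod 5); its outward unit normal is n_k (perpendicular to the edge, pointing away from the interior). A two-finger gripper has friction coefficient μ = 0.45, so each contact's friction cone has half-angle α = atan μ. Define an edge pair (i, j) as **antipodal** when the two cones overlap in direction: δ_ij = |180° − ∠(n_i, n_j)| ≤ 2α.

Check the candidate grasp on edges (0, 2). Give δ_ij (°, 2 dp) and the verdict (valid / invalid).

δ = 23.77°, valid

α = atan 0.45 = 24.23°;  2α = 48.46°
edge 0: e_0 = (+3.74, +2.79);  n_0 = (+0.5979, -0.8015)
edge 2: e_2 = (-3.74, -0.86);  n_2 = (-0.2241, +0.9746)
∠(n_0, n_2) = 156.23°
δ = |180° − 156.23°| = 23.77°
23.77° ≤ 2α = 48.46°  →  valid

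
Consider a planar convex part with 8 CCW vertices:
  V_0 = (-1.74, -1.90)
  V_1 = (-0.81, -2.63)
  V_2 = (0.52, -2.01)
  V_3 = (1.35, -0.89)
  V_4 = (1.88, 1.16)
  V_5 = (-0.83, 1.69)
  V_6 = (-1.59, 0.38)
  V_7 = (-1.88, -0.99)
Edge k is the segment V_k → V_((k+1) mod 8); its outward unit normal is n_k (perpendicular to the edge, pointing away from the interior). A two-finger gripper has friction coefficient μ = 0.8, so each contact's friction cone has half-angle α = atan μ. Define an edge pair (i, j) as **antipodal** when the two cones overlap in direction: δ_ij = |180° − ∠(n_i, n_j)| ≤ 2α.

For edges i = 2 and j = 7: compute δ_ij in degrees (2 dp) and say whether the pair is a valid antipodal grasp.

δ = 45.29°, valid

α = atan 0.8 = 38.66°;  2α = 77.32°
edge 2: e_2 = (+0.83, +1.12);  n_2 = (+0.8034, -0.5954)
edge 7: e_7 = (+0.14, -0.91);  n_7 = (-0.9884, -0.1521)
∠(n_2, n_7) = 134.71°
δ = |180° − 134.71°| = 45.29°
45.29° ≤ 2α = 77.32°  →  valid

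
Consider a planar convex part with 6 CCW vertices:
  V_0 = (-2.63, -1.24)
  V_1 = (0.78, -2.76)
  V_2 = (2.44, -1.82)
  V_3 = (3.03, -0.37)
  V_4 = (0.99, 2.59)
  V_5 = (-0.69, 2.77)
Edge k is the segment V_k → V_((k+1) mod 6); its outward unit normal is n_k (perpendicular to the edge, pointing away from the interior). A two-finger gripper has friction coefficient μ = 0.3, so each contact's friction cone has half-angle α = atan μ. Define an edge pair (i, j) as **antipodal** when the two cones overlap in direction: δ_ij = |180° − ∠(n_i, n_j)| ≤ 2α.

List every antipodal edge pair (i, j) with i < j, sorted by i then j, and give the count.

α = atan 0.3 = 16.70°;  2α = 33.40°
n_0 = (-0.4071, -0.9134)
n_1 = (+0.4927, -0.8702)
n_2 = (+0.9263, -0.3769)
n_3 = (+0.8234, +0.5675)
n_4 = (+0.1065, +0.9943)
n_5 = (-0.9002, +0.4355)
  (0,1): δ = 126.45°  ·
  (0,2): δ = 88.12°  ·
  (0,3): δ = 31.40°  ✓
  (0,4): δ = 17.91°  ✓
  (0,5): δ = 88.21°  ·
  (1,2): δ = 141.66°  ·
  (1,3): δ = 84.95°  ·
  (1,4): δ = 35.64°  ·
  (1,5): δ = 34.66°  ·
  (2,3): δ = 123.28°  ·
  (2,4): δ = 73.97°  ·
  (2,5): δ = 3.68°  ✓
  (3,4): δ = 130.69°  ·
  (3,5): δ = 60.39°  ·
  (4,5): δ = 109.70°  ·
antipodal pairs: 3

count = 3; pairs: (0,3), (0,4), (2,5)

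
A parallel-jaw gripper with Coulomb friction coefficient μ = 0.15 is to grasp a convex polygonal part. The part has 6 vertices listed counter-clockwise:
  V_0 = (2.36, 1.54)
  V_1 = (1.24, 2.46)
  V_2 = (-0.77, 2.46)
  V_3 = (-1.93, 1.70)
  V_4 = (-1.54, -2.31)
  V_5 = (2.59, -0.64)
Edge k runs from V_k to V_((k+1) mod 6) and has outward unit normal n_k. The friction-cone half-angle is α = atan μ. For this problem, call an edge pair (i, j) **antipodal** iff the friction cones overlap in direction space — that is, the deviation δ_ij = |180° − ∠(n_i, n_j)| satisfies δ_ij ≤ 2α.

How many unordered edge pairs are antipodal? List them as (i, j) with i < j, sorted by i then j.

count = 2; pairs: (2,4), (3,5)

α = atan 0.15 = 8.53°;  2α = 17.06°
n_0 = (+0.6347, +0.7727)
n_1 = (+0.0000, +1.0000)
n_2 = (-0.5480, +0.8365)
n_3 = (-0.9953, -0.0968)
n_4 = (+0.3749, -0.9271)
n_5 = (+0.9945, +0.1049)
  (0,1): δ = 140.60°  ·
  (0,2): δ = 107.37°  ·
  (0,3): δ = 45.04°  ·
  (0,4): δ = 61.42°  ·
  (0,5): δ = 135.42°  ·
  (1,2): δ = 146.77°  ·
  (1,3): δ = 84.45°  ·
  (1,4): δ = 22.02°  ·
  (1,5): δ = 96.02°  ·
  (2,3): δ = 117.68°  ·
  (2,4): δ = 11.22°  ✓
  (2,5): δ = 62.79°  ·
  (3,4): δ = 73.54°  ·
  (3,5): δ = 0.47°  ✓
  (4,5): δ = 105.99°  ·
antipodal pairs: 2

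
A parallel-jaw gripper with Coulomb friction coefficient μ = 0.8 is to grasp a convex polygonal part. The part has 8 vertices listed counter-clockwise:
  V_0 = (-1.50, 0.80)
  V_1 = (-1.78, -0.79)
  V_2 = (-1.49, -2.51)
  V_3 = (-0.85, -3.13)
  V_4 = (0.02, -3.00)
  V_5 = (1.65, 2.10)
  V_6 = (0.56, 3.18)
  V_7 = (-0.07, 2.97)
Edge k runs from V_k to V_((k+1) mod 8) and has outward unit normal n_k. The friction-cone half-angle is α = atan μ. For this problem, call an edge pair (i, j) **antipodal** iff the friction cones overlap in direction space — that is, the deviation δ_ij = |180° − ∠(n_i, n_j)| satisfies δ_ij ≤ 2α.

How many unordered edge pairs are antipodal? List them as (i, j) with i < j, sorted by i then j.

α = atan 0.8 = 38.66°;  2α = 77.32°
n_0 = (-0.9848, +0.1734)
n_1 = (-0.9861, -0.1663)
n_2 = (-0.6958, -0.7182)
n_3 = (+0.1478, -0.9890)
n_4 = (+0.9525, -0.3044)
n_5 = (+0.7038, +0.7104)
n_6 = (-0.3162, +0.9487)
n_7 = (-0.8350, +0.5503)
  (0,1): δ = 160.44°  ·
  (0,2): δ = 124.10°  ·
  (0,3): δ = 71.51°  ✓
  (0,4): δ = 7.74°  ✓
  (0,5): δ = 55.25°  ✓
  (0,6): δ = 118.42°  ·
  (0,7): δ = 156.60°  ·
  (1,2): δ = 143.66°  ·
  (1,3): δ = 91.07°  ·
  (1,4): δ = 27.29°  ✓
  (1,5): δ = 35.69°  ✓
  (1,6): δ = 98.86°  ·
  (1,7): δ = 137.05°  ·
  (2,3): δ = 127.41°  ·
  (2,4): δ = 63.63°  ✓
  (2,5): δ = 0.65°  ✓
  (2,6): δ = 62.53°  ✓
  (2,7): δ = 100.71°  ·
  (3,4): δ = 116.22°  ·
  (3,5): δ = 53.23°  ✓
  (3,6): δ = 9.94°  ✓
  (3,7): δ = 48.12°  ✓
  (4,5): δ = 117.01°  ·
  (4,6): δ = 53.84°  ✓
  (4,7): δ = 15.66°  ✓
  (5,6): δ = 116.83°  ·
  (5,7): δ = 78.65°  ·
  (6,7): δ = 141.82°  ·
antipodal pairs: 13

count = 13; pairs: (0,3), (0,4), (0,5), (1,4), (1,5), (2,4), (2,5), (2,6), (3,5), (3,6), (3,7), (4,6), (4,7)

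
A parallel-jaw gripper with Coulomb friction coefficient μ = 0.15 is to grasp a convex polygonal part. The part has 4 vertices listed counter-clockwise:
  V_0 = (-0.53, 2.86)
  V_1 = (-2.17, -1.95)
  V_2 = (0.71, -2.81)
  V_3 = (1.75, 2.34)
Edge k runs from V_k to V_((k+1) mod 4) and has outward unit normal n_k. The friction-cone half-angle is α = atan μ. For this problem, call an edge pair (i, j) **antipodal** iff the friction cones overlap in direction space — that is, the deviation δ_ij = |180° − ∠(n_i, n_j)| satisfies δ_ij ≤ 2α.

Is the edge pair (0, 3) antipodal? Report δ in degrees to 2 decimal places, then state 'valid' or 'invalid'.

δ = 95.98°, invalid

α = atan 0.15 = 8.53°;  2α = 17.06°
edge 0: e_0 = (-1.64, -4.81);  n_0 = (-0.9465, +0.3227)
edge 3: e_3 = (-2.28, +0.52);  n_3 = (+0.2224, +0.9750)
∠(n_0, n_3) = 84.02°
δ = |180° − 84.02°| = 95.98°
95.98° > 2α = 17.06°  →  invalid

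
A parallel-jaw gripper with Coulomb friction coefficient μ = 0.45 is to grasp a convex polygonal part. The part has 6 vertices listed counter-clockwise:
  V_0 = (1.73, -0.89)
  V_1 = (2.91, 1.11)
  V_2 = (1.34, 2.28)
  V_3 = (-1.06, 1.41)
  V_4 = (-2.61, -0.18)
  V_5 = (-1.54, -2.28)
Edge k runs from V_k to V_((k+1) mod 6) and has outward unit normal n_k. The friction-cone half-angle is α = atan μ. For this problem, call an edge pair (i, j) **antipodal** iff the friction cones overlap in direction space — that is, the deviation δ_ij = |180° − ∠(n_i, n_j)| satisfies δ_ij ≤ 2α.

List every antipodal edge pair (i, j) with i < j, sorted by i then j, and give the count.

α = atan 0.45 = 24.23°;  2α = 48.46°
n_0 = (+0.8613, -0.5081)
n_1 = (+0.5975, +0.8018)
n_2 = (-0.3408, +0.9401)
n_3 = (-0.7161, +0.6980)
n_4 = (-0.8910, -0.4540)
n_5 = (+0.3912, -0.9203)
  (0,1): δ = 96.15°  ·
  (0,2): δ = 39.53°  ✓
  (0,3): δ = 13.73°  ✓
  (0,4): δ = 57.54°  ·
  (0,5): δ = 143.57°  ·
  (1,2): δ = 123.38°  ·
  (1,3): δ = 97.58°  ·
  (1,4): δ = 26.31°  ✓
  (1,5): δ = 59.72°  ·
  (2,3): δ = 154.20°  ·
  (2,4): δ = 82.93°  ·
  (2,5): δ = 3.10°  ✓
  (3,4): δ = 108.73°  ·
  (3,5): δ = 22.70°  ✓
  (4,5): δ = 93.97°  ·
antipodal pairs: 5

count = 5; pairs: (0,2), (0,3), (1,4), (2,5), (3,5)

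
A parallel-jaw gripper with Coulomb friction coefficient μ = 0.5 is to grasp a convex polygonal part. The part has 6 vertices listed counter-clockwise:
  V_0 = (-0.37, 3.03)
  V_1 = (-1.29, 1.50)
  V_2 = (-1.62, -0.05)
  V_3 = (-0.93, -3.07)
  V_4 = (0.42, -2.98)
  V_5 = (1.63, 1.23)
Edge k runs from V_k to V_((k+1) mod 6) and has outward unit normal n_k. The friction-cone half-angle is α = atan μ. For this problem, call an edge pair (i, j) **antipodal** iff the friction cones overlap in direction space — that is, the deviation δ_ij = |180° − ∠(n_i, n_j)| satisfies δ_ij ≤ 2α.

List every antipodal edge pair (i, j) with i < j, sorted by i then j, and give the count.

α = atan 0.5 = 26.57°;  2α = 53.13°
n_0 = (-0.8570, +0.5153)
n_1 = (-0.9781, +0.2082)
n_2 = (-0.9749, -0.2227)
n_3 = (+0.0665, -0.9978)
n_4 = (+0.9611, -0.2762)
n_5 = (+0.6690, +0.7433)
  (0,1): δ = 161.00°  ·
  (0,2): δ = 136.11°  ·
  (0,3): δ = 55.17°  ·
  (0,4): δ = 14.98°  ✓
  (0,5): δ = 79.03°  ·
  (1,2): δ = 155.11°  ·
  (1,3): δ = 74.17°  ·
  (1,4): δ = 4.02°  ✓
  (1,5): δ = 60.03°  ·
  (2,3): δ = 99.06°  ·
  (2,4): δ = 28.91°  ✓
  (2,5): δ = 35.14°  ✓
  (3,4): δ = 109.85°  ·
  (3,5): δ = 45.80°  ✓
  (4,5): δ = 115.95°  ·
antipodal pairs: 5

count = 5; pairs: (0,4), (1,4), (2,4), (2,5), (3,5)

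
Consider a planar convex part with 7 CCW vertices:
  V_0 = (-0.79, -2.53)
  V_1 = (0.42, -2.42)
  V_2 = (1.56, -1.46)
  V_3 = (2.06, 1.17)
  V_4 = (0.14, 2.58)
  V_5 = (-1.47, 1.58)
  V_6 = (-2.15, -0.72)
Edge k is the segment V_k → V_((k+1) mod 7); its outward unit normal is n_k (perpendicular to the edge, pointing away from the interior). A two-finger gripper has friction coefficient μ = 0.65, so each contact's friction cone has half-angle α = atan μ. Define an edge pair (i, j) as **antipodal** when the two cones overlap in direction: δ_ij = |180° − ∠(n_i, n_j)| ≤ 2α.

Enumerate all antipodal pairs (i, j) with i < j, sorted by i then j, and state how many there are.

count = 8; pairs: (0,3), (0,4), (1,4), (1,5), (2,4), (2,5), (2,6), (3,6)

α = atan 0.65 = 33.02°;  2α = 66.05°
n_0 = (+0.0905, -0.9959)
n_1 = (+0.6441, -0.7649)
n_2 = (+0.9824, -0.1868)
n_3 = (+0.5919, +0.8060)
n_4 = (-0.5276, +0.8495)
n_5 = (-0.9590, +0.2835)
n_6 = (-0.7995, -0.6007)
  (0,1): δ = 145.09°  ·
  (0,2): δ = 105.96°  ·
  (0,3): δ = 41.49°  ✓
  (0,4): δ = 26.65°  ✓
  (0,5): δ = 68.34°  ·
  (0,6): δ = 121.73°  ·
  (1,2): δ = 140.87°  ·
  (1,3): δ = 76.39°  ·
  (1,4): δ = 8.26°  ✓
  (1,5): δ = 33.43°  ✓
  (1,6): δ = 86.82°  ·
  (2,3): δ = 115.53°  ·
  (2,4): δ = 47.39°  ✓
  (2,5): δ = 5.71°  ✓
  (2,6): δ = 47.68°  ✓
  (3,4): δ = 111.86°  ·
  (3,5): δ = 70.18°  ·
  (3,6): δ = 16.79°  ✓
  (4,5): δ = 138.32°  ·
  (4,6): δ = 84.92°  ·
  (5,6): δ = 126.61°  ·
antipodal pairs: 8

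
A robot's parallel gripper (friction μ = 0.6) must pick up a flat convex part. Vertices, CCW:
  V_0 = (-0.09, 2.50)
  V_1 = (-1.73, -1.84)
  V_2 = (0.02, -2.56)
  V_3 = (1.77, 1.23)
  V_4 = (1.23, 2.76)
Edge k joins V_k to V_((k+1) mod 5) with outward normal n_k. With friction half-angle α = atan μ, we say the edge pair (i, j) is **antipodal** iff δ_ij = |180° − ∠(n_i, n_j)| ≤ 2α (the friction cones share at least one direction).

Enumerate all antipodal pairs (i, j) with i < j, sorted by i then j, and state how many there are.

α = atan 0.6 = 30.96°;  2α = 61.93°
n_0 = (-0.9354, +0.3535)
n_1 = (-0.3805, -0.9248)
n_2 = (+0.9079, -0.4192)
n_3 = (+0.9430, +0.3328)
n_4 = (-0.1933, +0.9811)
  (0,1): δ = 91.66°  ·
  (0,2): δ = 4.08°  ✓
  (0,3): δ = 40.14°  ✓
  (0,4): δ = 121.84°  ·
  (1,2): δ = 92.42°  ·
  (1,3): δ = 48.20°  ✓
  (1,4): δ = 33.51°  ✓
  (2,3): δ = 135.78°  ·
  (2,4): δ = 54.07°  ✓
  (3,4): δ = 98.30°  ·
antipodal pairs: 5

count = 5; pairs: (0,2), (0,3), (1,3), (1,4), (2,4)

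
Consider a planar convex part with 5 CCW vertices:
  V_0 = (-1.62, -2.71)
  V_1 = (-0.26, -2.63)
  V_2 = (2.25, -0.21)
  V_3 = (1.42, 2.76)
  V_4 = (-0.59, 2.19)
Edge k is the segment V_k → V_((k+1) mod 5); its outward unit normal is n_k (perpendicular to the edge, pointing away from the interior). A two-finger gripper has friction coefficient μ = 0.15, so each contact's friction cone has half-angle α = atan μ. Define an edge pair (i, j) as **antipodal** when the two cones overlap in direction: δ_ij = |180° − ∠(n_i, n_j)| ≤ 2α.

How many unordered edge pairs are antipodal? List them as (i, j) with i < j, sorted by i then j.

count = 1; pairs: (0,3)

α = atan 0.15 = 8.53°;  2α = 17.06°
n_0 = (+0.0587, -0.9983)
n_1 = (+0.6941, -0.7199)
n_2 = (+0.9631, +0.2691)
n_3 = (-0.2728, +0.9621)
n_4 = (-0.9786, +0.2057)
  (0,1): δ = 139.41°  ·
  (0,2): δ = 77.75°  ·
  (0,3): δ = 12.47°  ✓
  (0,4): δ = 74.76°  ·
  (1,2): δ = 118.34°  ·
  (1,3): δ = 28.12°  ·
  (1,4): δ = 34.17°  ·
  (2,3): δ = 89.78°  ·
  (2,4): δ = 27.48°  ·
  (3,4): δ = 117.70°  ·
antipodal pairs: 1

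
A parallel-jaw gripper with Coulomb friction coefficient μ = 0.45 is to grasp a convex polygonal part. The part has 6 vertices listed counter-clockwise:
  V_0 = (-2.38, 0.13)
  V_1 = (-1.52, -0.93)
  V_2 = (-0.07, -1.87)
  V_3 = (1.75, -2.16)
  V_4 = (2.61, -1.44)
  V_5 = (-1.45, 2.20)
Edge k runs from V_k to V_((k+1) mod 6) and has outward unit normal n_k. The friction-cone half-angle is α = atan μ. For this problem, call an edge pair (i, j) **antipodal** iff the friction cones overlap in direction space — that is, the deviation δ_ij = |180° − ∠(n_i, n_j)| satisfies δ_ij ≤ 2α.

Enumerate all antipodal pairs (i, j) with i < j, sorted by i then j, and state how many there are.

count = 4; pairs: (0,4), (1,4), (2,4), (3,5)

α = atan 0.45 = 24.23°;  2α = 48.46°
n_0 = (-0.7766, -0.6300)
n_1 = (-0.5440, -0.8391)
n_2 = (-0.1574, -0.9875)
n_3 = (+0.6419, -0.7668)
n_4 = (+0.6675, +0.7446)
n_5 = (-0.9122, +0.4098)
  (0,1): δ = 162.01°  ·
  (0,2): δ = 138.11°  ·
  (0,3): δ = 89.12°  ·
  (0,4): δ = 9.07°  ✓
  (0,5): δ = 116.75°  ·
  (1,2): δ = 156.10°  ·
  (1,3): δ = 107.11°  ·
  (1,4): δ = 8.92°  ✓
  (1,5): δ = 98.76°  ·
  (2,3): δ = 131.01°  ·
  (2,4): δ = 32.82°  ✓
  (2,5): δ = 74.86°  ·
  (3,4): δ = 81.81°  ·
  (3,5): δ = 25.87°  ✓
  (4,5): δ = 72.32°  ·
antipodal pairs: 4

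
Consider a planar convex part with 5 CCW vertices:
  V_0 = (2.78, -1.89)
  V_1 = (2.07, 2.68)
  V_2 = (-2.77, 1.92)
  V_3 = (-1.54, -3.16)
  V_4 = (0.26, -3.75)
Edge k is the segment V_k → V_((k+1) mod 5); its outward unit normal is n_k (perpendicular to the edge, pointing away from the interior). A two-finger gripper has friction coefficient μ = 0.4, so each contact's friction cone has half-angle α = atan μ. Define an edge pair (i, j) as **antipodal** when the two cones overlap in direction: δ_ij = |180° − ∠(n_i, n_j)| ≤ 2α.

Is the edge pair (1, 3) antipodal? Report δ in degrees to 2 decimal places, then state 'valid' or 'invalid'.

δ = 27.07°, valid

α = atan 0.4 = 21.80°;  2α = 43.60°
edge 1: e_1 = (-4.84, -0.76);  n_1 = (-0.1551, +0.9879)
edge 3: e_3 = (+1.80, -0.59);  n_3 = (-0.3115, -0.9503)
∠(n_1, n_3) = 152.93°
δ = |180° − 152.93°| = 27.07°
27.07° ≤ 2α = 43.60°  →  valid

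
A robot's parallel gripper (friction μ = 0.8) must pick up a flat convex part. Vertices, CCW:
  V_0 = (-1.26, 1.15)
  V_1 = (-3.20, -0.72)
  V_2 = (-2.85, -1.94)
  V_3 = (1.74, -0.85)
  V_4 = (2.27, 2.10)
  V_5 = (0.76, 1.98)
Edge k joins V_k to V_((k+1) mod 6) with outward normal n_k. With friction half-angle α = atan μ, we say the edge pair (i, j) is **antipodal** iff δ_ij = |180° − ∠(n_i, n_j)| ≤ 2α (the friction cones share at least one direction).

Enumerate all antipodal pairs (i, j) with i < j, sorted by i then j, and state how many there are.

α = atan 0.8 = 38.66°;  2α = 77.32°
n_0 = (-0.6940, +0.7200)
n_1 = (-0.9612, -0.2758)
n_2 = (+0.2310, -0.9729)
n_3 = (+0.9842, -0.1768)
n_4 = (-0.0792, +0.9969)
n_5 = (-0.3801, +0.9250)
  (0,1): δ = 117.94°  ·
  (0,2): δ = 30.59°  ✓
  (0,3): δ = 35.87°  ✓
  (0,4): δ = 140.60°  ·
  (0,5): δ = 158.39°  ·
  (1,2): δ = 92.65°  ·
  (1,3): δ = 26.19°  ✓
  (1,4): δ = 78.54°  ·
  (1,5): δ = 96.33°  ·
  (2,3): δ = 113.54°  ·
  (2,4): δ = 8.81°  ✓
  (2,5): δ = 8.98°  ✓
  (3,4): δ = 75.27°  ✓
  (3,5): δ = 57.48°  ✓
  (4,5): δ = 162.21°  ·
antipodal pairs: 7

count = 7; pairs: (0,2), (0,3), (1,3), (2,4), (2,5), (3,4), (3,5)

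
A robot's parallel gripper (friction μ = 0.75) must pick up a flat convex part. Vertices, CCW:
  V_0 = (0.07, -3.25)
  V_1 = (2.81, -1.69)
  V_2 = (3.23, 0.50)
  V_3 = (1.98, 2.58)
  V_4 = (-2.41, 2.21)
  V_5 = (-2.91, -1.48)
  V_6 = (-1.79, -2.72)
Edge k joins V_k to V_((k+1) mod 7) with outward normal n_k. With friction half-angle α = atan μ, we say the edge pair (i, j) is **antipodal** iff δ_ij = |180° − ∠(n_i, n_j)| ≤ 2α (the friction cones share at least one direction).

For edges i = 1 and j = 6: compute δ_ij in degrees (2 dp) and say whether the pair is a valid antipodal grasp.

δ = 84.95°, invalid

α = atan 0.75 = 36.87°;  2α = 73.74°
edge 1: e_1 = (+0.42, +2.19);  n_1 = (+0.9821, -0.1883)
edge 6: e_6 = (+1.86, -0.53);  n_6 = (-0.2740, -0.9617)
∠(n_1, n_6) = 95.05°
δ = |180° − 95.05°| = 84.95°
84.95° > 2α = 73.74°  →  invalid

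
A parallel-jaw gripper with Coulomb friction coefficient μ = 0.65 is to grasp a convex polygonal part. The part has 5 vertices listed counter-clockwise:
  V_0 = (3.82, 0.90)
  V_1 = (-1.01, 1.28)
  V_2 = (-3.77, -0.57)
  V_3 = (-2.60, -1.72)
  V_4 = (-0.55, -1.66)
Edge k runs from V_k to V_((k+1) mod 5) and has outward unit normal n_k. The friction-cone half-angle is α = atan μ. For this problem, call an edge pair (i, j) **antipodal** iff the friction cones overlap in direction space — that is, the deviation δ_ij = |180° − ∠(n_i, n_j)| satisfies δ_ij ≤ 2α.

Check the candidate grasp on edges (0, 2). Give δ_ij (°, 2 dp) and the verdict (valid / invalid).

α = atan 0.65 = 33.02°;  2α = 66.05°
edge 0: e_0 = (-4.83, +0.38);  n_0 = (+0.0784, +0.9969)
edge 2: e_2 = (+1.17, -1.15);  n_2 = (-0.7010, -0.7132)
∠(n_0, n_2) = 139.99°
δ = |180° − 139.99°| = 40.01°
40.01° ≤ 2α = 66.05°  →  valid

δ = 40.01°, valid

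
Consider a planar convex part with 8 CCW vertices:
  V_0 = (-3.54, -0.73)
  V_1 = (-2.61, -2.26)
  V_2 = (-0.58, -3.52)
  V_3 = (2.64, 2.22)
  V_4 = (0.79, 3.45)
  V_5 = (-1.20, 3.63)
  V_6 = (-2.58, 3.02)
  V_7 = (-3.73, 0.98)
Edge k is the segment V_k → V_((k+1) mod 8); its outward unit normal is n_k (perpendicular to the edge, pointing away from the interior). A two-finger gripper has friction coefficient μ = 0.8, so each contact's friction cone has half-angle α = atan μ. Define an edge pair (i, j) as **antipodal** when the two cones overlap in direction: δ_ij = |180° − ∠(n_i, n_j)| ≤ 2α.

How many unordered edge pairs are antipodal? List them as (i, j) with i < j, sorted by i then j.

α = atan 0.8 = 38.66°;  2α = 77.32°
n_0 = (-0.8545, -0.5194)
n_1 = (-0.5274, -0.8496)
n_2 = (+0.8721, -0.4893)
n_3 = (+0.5537, +0.8327)
n_4 = (+0.0901, +0.9959)
n_5 = (-0.4043, +0.9146)
n_6 = (-0.8711, +0.4911)
n_7 = (-0.9939, -0.1104)
  (0,1): δ = 153.12°  ·
  (0,2): δ = 60.58°  ✓
  (0,3): δ = 25.09°  ✓
  (0,4): δ = 53.54°  ✓
  (0,5): δ = 82.55°  ·
  (0,6): δ = 119.30°  ·
  (0,7): δ = 155.05°  ·
  (1,2): δ = 87.46°  ·
  (1,3): δ = 1.79°  ✓
  (1,4): δ = 26.66°  ✓
  (1,5): δ = 55.67°  ✓
  (1,6): δ = 92.42°  ·
  (1,7): δ = 128.17°  ·
  (2,3): δ = 94.33°  ·
  (2,4): δ = 65.88°  ✓
  (2,5): δ = 36.86°  ✓
  (2,6): δ = 0.12°  ✓
  (2,7): δ = 35.63°  ✓
  (3,4): δ = 151.55°  ·
  (3,5): δ = 122.53°  ·
  (3,6): δ = 85.79°  ·
  (3,7): δ = 50.04°  ✓
  (4,5): δ = 150.98°  ·
  (4,6): δ = 114.24°  ·
  (4,7): δ = 78.49°  ·
  (5,6): δ = 143.26°  ·
  (5,7): δ = 107.51°  ·
  (6,7): δ = 144.25°  ·
antipodal pairs: 11

count = 11; pairs: (0,2), (0,3), (0,4), (1,3), (1,4), (1,5), (2,4), (2,5), (2,6), (2,7), (3,7)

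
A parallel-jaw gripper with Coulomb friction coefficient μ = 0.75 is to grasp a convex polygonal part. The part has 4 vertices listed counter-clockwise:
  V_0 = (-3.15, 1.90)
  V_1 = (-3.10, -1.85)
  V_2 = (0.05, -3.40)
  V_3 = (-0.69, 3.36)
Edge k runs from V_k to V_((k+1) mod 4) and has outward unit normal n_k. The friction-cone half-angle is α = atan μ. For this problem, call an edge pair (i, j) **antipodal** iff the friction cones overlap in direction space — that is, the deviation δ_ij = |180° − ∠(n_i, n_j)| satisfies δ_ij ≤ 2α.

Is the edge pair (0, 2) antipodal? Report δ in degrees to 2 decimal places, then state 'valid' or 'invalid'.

α = atan 0.75 = 36.87°;  2α = 73.74°
edge 0: e_0 = (+0.05, -3.75);  n_0 = (-0.9999, -0.0133)
edge 2: e_2 = (-0.74, +6.76);  n_2 = (+0.9941, +0.1088)
∠(n_0, n_2) = 174.52°
δ = |180° − 174.52°| = 5.48°
5.48° ≤ 2α = 73.74°  →  valid

δ = 5.48°, valid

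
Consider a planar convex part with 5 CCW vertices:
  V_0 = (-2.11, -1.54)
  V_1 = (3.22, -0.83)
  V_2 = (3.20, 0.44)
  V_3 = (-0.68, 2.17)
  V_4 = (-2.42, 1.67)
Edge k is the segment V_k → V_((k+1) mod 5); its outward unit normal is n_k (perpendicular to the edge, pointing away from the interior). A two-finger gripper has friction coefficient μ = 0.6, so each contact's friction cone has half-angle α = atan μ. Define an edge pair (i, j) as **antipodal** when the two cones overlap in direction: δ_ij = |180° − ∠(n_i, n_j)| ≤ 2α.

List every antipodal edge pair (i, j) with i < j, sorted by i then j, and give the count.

α = atan 0.6 = 30.96°;  2α = 61.93°
n_0 = (+0.1320, -0.9912)
n_1 = (+0.9999, +0.0157)
n_2 = (+0.4072, +0.9133)
n_3 = (-0.2762, +0.9611)
n_4 = (-0.9954, -0.0961)
  (0,1): δ = 96.69°  ·
  (0,2): δ = 31.62°  ✓
  (0,3): δ = 8.44°  ✓
  (0,4): δ = 87.93°  ·
  (1,2): δ = 114.93°  ·
  (1,3): δ = 74.87°  ·
  (1,4): δ = 4.61°  ✓
  (2,3): δ = 139.94°  ·
  (2,4): δ = 60.45°  ✓
  (3,4): δ = 100.52°  ·
antipodal pairs: 4

count = 4; pairs: (0,2), (0,3), (1,4), (2,4)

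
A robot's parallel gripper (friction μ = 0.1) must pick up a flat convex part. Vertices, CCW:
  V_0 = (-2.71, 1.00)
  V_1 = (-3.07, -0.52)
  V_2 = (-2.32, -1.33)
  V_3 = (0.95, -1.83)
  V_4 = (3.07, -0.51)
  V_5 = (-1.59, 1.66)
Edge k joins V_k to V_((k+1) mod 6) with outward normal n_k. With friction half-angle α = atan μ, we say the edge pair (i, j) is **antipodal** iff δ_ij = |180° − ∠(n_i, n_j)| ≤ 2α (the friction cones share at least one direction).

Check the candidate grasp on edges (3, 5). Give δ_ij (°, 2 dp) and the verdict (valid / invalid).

δ = 1.40°, valid

α = atan 0.1 = 5.71°;  2α = 11.42°
edge 3: e_3 = (+2.12, +1.32);  n_3 = (+0.5286, -0.8489)
edge 5: e_5 = (-1.12, -0.66);  n_5 = (-0.5077, +0.8615)
∠(n_3, n_5) = 178.60°
δ = |180° − 178.60°| = 1.40°
1.40° ≤ 2α = 11.42°  →  valid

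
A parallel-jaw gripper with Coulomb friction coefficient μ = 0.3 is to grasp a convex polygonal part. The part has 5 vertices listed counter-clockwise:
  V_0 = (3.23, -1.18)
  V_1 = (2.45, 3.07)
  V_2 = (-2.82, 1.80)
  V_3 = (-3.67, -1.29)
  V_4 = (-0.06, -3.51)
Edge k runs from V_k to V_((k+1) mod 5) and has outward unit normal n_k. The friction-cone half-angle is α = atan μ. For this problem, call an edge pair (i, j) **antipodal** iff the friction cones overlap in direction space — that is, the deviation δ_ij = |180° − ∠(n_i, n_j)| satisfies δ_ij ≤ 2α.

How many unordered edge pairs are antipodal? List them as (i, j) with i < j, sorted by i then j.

count = 2; pairs: (0,2), (1,4)

α = atan 0.3 = 16.70°;  2α = 33.40°
n_0 = (+0.9836, +0.1805)
n_1 = (-0.2343, +0.9722)
n_2 = (-0.9642, +0.2652)
n_3 = (-0.5238, -0.8518)
n_4 = (+0.5779, -0.8161)
  (0,1): δ = 86.85°  ·
  (0,2): δ = 25.78°  ✓
  (0,3): δ = 48.01°  ·
  (0,4): δ = 114.91°  ·
  (1,2): δ = 118.93°  ·
  (1,3): δ = 45.14°  ·
  (1,4): δ = 21.76°  ✓
  (2,3): δ = 106.21°  ·
  (2,4): δ = 39.31°  ·
  (3,4): δ = 113.10°  ·
antipodal pairs: 2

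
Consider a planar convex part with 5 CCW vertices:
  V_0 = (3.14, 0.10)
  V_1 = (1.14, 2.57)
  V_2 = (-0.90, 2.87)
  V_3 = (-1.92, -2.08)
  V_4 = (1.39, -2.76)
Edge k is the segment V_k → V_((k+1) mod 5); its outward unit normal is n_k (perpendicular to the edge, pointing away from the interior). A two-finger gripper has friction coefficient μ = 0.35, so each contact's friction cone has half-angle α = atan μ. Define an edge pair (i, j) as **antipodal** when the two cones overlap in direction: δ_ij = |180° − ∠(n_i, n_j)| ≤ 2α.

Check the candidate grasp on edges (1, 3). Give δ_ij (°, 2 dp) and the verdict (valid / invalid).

α = atan 0.35 = 19.29°;  2α = 38.58°
edge 1: e_1 = (-2.04, +0.30);  n_1 = (+0.1455, +0.9894)
edge 3: e_3 = (+3.31, -0.68);  n_3 = (-0.2012, -0.9795)
∠(n_1, n_3) = 176.76°
δ = |180° − 176.76°| = 3.24°
3.24° ≤ 2α = 38.58°  →  valid

δ = 3.24°, valid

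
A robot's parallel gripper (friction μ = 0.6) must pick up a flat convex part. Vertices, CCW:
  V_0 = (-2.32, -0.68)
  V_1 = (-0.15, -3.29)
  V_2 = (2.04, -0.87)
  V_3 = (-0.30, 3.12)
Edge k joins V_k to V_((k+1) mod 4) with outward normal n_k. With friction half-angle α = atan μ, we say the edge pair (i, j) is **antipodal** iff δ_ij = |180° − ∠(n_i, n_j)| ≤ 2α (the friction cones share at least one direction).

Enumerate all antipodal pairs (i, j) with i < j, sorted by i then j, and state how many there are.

α = atan 0.6 = 30.96°;  2α = 61.93°
n_0 = (-0.7689, -0.6393)
n_1 = (+0.7415, -0.6710)
n_2 = (+0.8626, +0.5059)
n_3 = (-0.8830, +0.4694)
  (0,1): δ = 81.88°  ·
  (0,2): δ = 9.35°  ✓
  (0,3): δ = 112.27°  ·
  (1,2): δ = 107.47°  ·
  (1,3): δ = 14.15°  ✓
  (2,3): δ = 58.38°  ✓
antipodal pairs: 3

count = 3; pairs: (0,2), (1,3), (2,3)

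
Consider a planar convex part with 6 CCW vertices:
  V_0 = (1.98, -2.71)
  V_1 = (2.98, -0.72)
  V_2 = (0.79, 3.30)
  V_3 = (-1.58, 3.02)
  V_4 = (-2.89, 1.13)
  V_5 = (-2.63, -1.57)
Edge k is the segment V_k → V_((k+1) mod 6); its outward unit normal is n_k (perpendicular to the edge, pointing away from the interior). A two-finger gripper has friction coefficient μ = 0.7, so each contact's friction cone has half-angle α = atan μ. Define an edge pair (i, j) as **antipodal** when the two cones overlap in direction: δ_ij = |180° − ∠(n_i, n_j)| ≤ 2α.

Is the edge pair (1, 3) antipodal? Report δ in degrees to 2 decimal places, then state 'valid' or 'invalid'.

α = atan 0.7 = 34.99°;  2α = 69.98°
edge 1: e_1 = (-2.19, +4.02);  n_1 = (+0.8781, +0.4784)
edge 3: e_3 = (-1.31, -1.89);  n_3 = (-0.8219, +0.5697)
∠(n_1, n_3) = 116.69°
δ = |180° − 116.69°| = 63.31°
63.31° ≤ 2α = 69.98°  →  valid

δ = 63.31°, valid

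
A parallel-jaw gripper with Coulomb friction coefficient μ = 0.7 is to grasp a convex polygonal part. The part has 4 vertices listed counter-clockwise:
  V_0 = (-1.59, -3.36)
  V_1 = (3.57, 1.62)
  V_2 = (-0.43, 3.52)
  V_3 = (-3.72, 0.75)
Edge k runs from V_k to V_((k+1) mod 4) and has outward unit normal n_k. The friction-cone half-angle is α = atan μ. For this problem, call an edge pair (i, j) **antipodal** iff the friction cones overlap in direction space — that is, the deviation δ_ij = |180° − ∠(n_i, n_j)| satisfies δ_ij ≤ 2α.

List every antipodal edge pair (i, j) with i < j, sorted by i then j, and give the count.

α = atan 0.7 = 34.99°;  2α = 69.98°
n_0 = (+0.6944, -0.7195)
n_1 = (+0.4291, +0.9033)
n_2 = (-0.6441, +0.7650)
n_3 = (-0.8879, -0.4601)
  (0,1): δ = 69.39°  ✓
  (0,2): δ = 3.89°  ✓
  (0,3): δ = 73.41°  ·
  (1,2): δ = 114.50°  ·
  (1,3): δ = 37.20°  ✓
  (2,3): δ = 102.70°  ·
antipodal pairs: 3

count = 3; pairs: (0,1), (0,2), (1,3)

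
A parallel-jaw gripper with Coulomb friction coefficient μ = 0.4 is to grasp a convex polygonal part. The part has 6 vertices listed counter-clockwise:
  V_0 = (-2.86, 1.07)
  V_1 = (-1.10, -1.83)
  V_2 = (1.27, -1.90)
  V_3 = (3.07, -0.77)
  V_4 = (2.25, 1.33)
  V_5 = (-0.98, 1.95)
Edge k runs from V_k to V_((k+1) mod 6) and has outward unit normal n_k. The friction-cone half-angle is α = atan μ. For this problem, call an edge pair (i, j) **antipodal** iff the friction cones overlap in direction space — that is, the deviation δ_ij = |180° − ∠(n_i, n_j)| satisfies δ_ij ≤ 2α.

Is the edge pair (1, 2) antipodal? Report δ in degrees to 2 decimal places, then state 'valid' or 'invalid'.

α = atan 0.4 = 21.80°;  2α = 43.60°
edge 1: e_1 = (+2.37, -0.07);  n_1 = (-0.0295, -0.9996)
edge 2: e_2 = (+1.80, +1.13);  n_2 = (+0.5317, -0.8469)
∠(n_1, n_2) = 33.81°
δ = |180° − 33.81°| = 146.19°
146.19° > 2α = 43.60°  →  invalid

δ = 146.19°, invalid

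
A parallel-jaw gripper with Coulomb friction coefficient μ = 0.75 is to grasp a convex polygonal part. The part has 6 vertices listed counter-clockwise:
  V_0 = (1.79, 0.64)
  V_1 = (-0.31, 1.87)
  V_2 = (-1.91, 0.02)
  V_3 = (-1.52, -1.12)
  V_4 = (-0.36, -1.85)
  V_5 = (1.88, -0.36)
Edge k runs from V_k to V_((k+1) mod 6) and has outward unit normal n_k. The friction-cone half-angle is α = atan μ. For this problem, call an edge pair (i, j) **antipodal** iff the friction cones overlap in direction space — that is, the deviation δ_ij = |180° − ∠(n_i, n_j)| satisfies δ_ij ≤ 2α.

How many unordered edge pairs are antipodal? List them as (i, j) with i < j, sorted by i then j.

count = 7; pairs: (0,2), (0,3), (0,4), (1,4), (1,5), (2,5), (3,5)

α = atan 0.75 = 36.87°;  2α = 73.74°
n_0 = (+0.5054, +0.8629)
n_1 = (-0.7564, +0.6542)
n_2 = (-0.9462, -0.3237)
n_3 = (-0.5326, -0.8464)
n_4 = (+0.5538, -0.8326)
n_5 = (+0.9960, +0.0896)
  (0,1): δ = 100.50°  ·
  (0,2): δ = 40.76°  ✓
  (0,3): δ = 1.82°  ✓
  (0,4): δ = 63.99°  ✓
  (0,5): δ = 125.50°  ·
  (1,2): δ = 120.26°  ·
  (1,3): δ = 81.33°  ·
  (1,4): δ = 15.51°  ✓
  (1,5): δ = 46.00°  ✓
  (2,3): δ = 141.07°  ·
  (2,4): δ = 75.26°  ·
  (2,5): δ = 13.74°  ✓
  (3,4): δ = 114.19°  ·
  (3,5): δ = 52.67°  ✓
  (4,5): δ = 118.49°  ·
antipodal pairs: 7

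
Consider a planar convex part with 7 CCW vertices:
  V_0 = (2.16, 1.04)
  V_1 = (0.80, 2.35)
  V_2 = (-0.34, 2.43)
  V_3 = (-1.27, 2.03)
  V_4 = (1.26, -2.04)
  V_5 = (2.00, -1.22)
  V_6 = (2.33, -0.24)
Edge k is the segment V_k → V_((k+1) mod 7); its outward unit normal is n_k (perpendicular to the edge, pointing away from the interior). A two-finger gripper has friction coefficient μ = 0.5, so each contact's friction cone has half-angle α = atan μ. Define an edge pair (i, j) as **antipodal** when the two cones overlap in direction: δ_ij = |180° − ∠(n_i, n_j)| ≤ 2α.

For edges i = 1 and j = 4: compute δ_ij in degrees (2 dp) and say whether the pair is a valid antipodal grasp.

δ = 51.95°, valid

α = atan 0.5 = 26.57°;  2α = 53.13°
edge 1: e_1 = (-1.14, +0.08);  n_1 = (+0.0700, +0.9975)
edge 4: e_4 = (+0.74, +0.82);  n_4 = (+0.7424, -0.6700)
∠(n_1, n_4) = 128.05°
δ = |180° − 128.05°| = 51.95°
51.95° ≤ 2α = 53.13°  →  valid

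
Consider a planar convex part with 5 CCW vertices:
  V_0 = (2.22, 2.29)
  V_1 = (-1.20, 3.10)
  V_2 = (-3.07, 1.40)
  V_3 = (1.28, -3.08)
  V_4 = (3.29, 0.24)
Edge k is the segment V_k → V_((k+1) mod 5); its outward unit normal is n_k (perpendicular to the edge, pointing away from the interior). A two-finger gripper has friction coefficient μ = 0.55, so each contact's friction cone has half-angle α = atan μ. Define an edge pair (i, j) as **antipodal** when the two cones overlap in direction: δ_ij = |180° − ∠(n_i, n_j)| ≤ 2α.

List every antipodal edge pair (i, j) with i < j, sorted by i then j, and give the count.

α = atan 0.55 = 28.81°;  2α = 57.62°
n_0 = (+0.2305, +0.9731)
n_1 = (-0.6727, +0.7399)
n_2 = (-0.7174, -0.6966)
n_3 = (+0.8554, -0.5179)
n_4 = (+0.8865, +0.4627)
  (0,1): δ = 124.40°  ·
  (0,2): δ = 32.52°  ✓
  (0,3): δ = 72.13°  ·
  (0,4): δ = 130.89°  ·
  (1,2): δ = 88.12°  ·
  (1,3): δ = 16.53°  ✓
  (1,4): δ = 75.29°  ·
  (2,3): δ = 75.35°  ·
  (2,4): δ = 16.59°  ✓
  (3,4): δ = 121.25°  ·
antipodal pairs: 3

count = 3; pairs: (0,2), (1,3), (2,4)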